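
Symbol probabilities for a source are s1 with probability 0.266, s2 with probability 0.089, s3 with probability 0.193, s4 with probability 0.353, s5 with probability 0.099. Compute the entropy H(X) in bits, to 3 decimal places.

2.137 bits

H = −Σ pᵢ log₂ pᵢ.
−0.266·log₂(0.266) = 0.5082
−0.089·log₂(0.089) = 0.3106
−0.193·log₂(0.193) = 0.4581
−0.353·log₂(0.353) = 0.5303
−0.099·log₂(0.099) = 0.3303
Sum ≈ 2.1375 → 2.137 bits.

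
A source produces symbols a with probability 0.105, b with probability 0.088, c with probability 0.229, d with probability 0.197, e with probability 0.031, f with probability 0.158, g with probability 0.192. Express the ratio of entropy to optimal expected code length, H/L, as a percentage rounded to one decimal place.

97.7%

Entropy H = −Σ p log₂ p ≈ 2.6317 bits.
Huffman merges: 31/1000+11/125→119/1000; 21/200+119/1000→28/125; 79/500+24/125→7/20; 197/1000+28/125→421/1000; 229/1000+7/20→579/1000; 421/1000+579/1000→1. L = 2693/1000 ≈ 2.6930.
Efficiency = H/L = 2.6317/2.6930 = 97.7%.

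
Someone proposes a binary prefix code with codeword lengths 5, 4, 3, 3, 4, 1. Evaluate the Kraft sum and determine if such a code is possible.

With common denominator 2^5 = 32: Σ 2^(−ℓᵢ) = 1/32 + 2/32 + 4/32 + 4/32 + 2/32 + 16/32 = 29/32 = 0.90625.
Kraft's inequality requires Σ ≤ 1; here Σ = 0.90625 ≤ 1, so such a prefix code exists.

0.90625; yes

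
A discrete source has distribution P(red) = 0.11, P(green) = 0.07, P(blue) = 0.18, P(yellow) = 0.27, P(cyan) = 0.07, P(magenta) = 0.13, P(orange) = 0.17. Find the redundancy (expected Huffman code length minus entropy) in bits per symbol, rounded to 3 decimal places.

Entropy H = −Σ p log₂ p ≈ 2.6600 bits.
Huffman merges: 7/100+7/100→7/50; 11/100+13/100→6/25; 7/50+17/100→31/100; 9/50+6/25→21/50; 27/100+31/100→29/50; 21/50+29/50→1. L = 269/100 ≈ 2.6900.
L − H = 2.6900 − 2.6600 = 0.030 bits.

0.030 bits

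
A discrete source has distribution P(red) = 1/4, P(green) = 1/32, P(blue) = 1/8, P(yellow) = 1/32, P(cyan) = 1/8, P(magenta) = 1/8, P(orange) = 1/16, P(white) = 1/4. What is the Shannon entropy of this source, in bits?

Each probability is a power of 1/2, so log₂(1/p) is an integer.
H = Σ p·log₂(1/p) = 1/4·2 + 1/32·5 + 1/8·3 + 1/32·5 + 1/8·3 + 1/8·3 + 1/16·4 + 1/4·2 = 2.6875 bits.

2.6875 bits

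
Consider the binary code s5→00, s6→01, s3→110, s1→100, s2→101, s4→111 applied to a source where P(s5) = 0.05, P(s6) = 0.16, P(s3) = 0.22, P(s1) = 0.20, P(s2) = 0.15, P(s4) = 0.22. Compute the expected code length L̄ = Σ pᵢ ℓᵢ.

2.79 bits/symbol

L̄ = Σ pᵢ·ℓᵢ = 0.05·2 + 0.16·2 + 0.22·3 + 0.20·3 + 0.15·3 + 0.22·3 = 2.79 bits/symbol.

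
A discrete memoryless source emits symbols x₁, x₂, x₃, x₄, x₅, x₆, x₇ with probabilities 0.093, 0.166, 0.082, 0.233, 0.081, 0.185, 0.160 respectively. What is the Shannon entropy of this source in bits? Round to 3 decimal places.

2.701 bits

H = −Σ pᵢ log₂ pᵢ.
−0.093·log₂(0.093) = 0.3187
−0.166·log₂(0.166) = 0.4301
−0.082·log₂(0.082) = 0.2959
−0.233·log₂(0.233) = 0.4897
−0.081·log₂(0.081) = 0.2937
−0.185·log₂(0.185) = 0.4504
−0.160·log₂(0.160) = 0.4230
Sum ≈ 2.7014 → 2.701 bits.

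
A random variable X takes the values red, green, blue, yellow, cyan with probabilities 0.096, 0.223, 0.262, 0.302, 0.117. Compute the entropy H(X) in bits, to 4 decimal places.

2.1974 bits

H = −Σ pᵢ log₂ pᵢ.
−0.096·log₂(0.096) = 0.3246
−0.223·log₂(0.223) = 0.4828
−0.262·log₂(0.262) = 0.5063
−0.302·log₂(0.302) = 0.5217
−0.117·log₂(0.117) = 0.3622
Sum ≈ 2.1974 → 2.1974 bits.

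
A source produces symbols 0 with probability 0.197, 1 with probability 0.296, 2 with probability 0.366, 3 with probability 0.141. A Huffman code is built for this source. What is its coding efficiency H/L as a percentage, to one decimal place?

96.9%

Entropy H = −Σ p log₂ p ≈ 1.9108 bits.
Huffman merges: 141/1000+197/1000→169/500; 37/125+169/500→317/500; 183/500+317/500→1. L = 493/250 ≈ 1.9720.
Efficiency = H/L = 1.9108/1.9720 = 96.9%.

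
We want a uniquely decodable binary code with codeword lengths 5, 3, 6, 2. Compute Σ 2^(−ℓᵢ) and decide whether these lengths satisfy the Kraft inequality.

0.421875; yes

With common denominator 2^6 = 64: Σ 2^(−ℓᵢ) = 2/64 + 8/64 + 1/64 + 16/64 = 27/64 = 0.421875.
Kraft's inequality requires Σ ≤ 1; here Σ = 0.421875 ≤ 1, so such a prefix code exists.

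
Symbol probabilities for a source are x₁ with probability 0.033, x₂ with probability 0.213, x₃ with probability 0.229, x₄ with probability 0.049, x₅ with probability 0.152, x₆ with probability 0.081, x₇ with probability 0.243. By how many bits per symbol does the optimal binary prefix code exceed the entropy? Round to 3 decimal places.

Entropy H = −Σ p log₂ p ≈ 2.5406 bits.
Huffman merges: 33/1000+49/1000→41/500; 81/1000+41/500→163/1000; 19/125+163/1000→63/200; 213/1000+229/1000→221/500; 243/1000+63/200→279/500; 221/500+279/500→1. L = 64/25 ≈ 2.5600.
L − H = 2.5600 − 2.5406 = 0.019 bits.

0.019 bits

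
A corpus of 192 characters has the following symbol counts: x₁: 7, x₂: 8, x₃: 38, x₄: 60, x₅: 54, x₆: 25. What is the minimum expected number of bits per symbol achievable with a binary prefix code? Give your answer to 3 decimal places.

Probabilities are the counts divided by 192.
Repeatedly combine the two least-probable nodes; the expected code length is the sum of the merged weights.
merge 7/192 + 1/24 → 5/64
merge 5/64 + 25/192 → 5/24
merge 19/96 + 5/24 → 13/32
merge 9/32 + 5/16 → 19/32
merge 13/32 + 19/32 → 1
L = 5/64 + 5/24 + 13/32 + 19/32 + 1 = 439/192 ≈ 2.286 bits/symbol.

2.286 bits/symbol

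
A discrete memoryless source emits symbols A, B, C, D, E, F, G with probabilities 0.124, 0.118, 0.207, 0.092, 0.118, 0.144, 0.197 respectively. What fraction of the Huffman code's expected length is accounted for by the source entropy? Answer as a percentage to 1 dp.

98.5%

Entropy H = −Σ p log₂ p ≈ 2.7524 bits.
Huffman merges: 23/250+59/500→21/100; 59/500+31/250→121/500; 18/125+197/1000→341/1000; 207/1000+21/100→417/1000; 121/500+341/1000→583/1000; 417/1000+583/1000→1. L = 2793/1000 ≈ 2.7930.
Efficiency = H/L = 2.7524/2.7930 = 98.5%.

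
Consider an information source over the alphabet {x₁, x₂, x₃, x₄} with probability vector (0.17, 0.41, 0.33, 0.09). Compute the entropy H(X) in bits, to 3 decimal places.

1.802 bits

H = −Σ pᵢ log₂ pᵢ.
−0.17·log₂(0.17) = 0.4346
−0.41·log₂(0.41) = 0.5274
−0.33·log₂(0.33) = 0.5278
−0.09·log₂(0.09) = 0.3127
Sum ≈ 1.8024 → 1.802 bits.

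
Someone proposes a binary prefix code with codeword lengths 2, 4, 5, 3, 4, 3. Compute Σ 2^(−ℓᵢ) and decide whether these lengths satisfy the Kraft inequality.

0.65625; yes

With common denominator 2^5 = 32: Σ 2^(−ℓᵢ) = 8/32 + 2/32 + 1/32 + 4/32 + 2/32 + 4/32 = 21/32 = 0.65625.
Kraft's inequality requires Σ ≤ 1; here Σ = 0.65625 ≤ 1, so such a prefix code exists.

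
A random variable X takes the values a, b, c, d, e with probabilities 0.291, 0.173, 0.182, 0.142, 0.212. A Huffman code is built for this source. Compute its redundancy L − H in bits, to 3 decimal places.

Entropy H = −Σ p log₂ p ≈ 2.2778 bits.
Huffman merges: 71/500+173/1000→63/200; 91/500+53/250→197/500; 291/1000+63/200→303/500; 197/500+303/500→1. L = 463/200 ≈ 2.3150.
L − H = 2.3150 − 2.2778 = 0.037 bits.

0.037 bits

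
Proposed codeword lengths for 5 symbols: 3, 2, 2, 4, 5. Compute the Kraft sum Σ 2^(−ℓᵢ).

With common denominator 2^5 = 32: Σ 2^(−ℓᵢ) = 4/32 + 8/32 + 8/32 + 2/32 + 1/32 = 23/32 = 0.71875.

0.71875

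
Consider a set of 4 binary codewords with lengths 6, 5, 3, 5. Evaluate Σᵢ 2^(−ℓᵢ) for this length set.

0.203125

With common denominator 2^6 = 64: Σ 2^(−ℓᵢ) = 1/64 + 2/64 + 8/64 + 2/64 = 13/64 = 0.203125.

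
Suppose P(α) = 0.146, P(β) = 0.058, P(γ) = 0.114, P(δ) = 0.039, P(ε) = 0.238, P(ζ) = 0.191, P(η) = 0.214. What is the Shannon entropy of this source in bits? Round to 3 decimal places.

H = −Σ pᵢ log₂ pᵢ.
−0.146·log₂(0.146) = 0.4053
−0.058·log₂(0.058) = 0.2383
−0.114·log₂(0.114) = 0.3571
−0.039·log₂(0.039) = 0.1825
−0.238·log₂(0.238) = 0.4929
−0.191·log₂(0.191) = 0.4562
−0.214·log₂(0.214) = 0.4760
Sum ≈ 2.6083 → 2.608 bits.

2.608 bits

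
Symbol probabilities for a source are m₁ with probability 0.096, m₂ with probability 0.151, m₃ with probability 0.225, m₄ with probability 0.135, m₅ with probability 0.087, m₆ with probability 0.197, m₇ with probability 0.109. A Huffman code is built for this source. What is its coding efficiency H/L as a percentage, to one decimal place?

98.8%

Entropy H = −Σ p log₂ p ≈ 2.7273 bits.
Huffman merges: 87/1000+12/125→183/1000; 109/1000+27/200→61/250; 151/1000+183/1000→167/500; 197/1000+9/40→211/500; 61/250+167/500→289/500; 211/500+289/500→1. L = 2761/1000 ≈ 2.7610.
Efficiency = H/L = 2.7273/2.7610 = 98.8%.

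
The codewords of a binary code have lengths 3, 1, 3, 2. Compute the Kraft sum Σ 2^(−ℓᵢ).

With common denominator 2^3 = 8: Σ 2^(−ℓᵢ) = 1/8 + 4/8 + 1/8 + 2/8 = 8/8 = 1.

1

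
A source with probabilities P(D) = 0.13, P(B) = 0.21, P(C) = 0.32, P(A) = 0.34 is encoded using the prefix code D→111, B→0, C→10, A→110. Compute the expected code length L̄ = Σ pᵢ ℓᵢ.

L̄ = Σ pᵢ·ℓᵢ = 0.13·3 + 0.21·1 + 0.32·2 + 0.34·3 = 2.26 bits/symbol.

2.26 bits/symbol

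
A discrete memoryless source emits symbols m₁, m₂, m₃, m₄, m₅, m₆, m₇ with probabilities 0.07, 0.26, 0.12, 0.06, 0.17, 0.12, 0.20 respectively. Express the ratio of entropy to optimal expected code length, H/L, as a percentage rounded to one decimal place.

Entropy H = −Σ p log₂ p ≈ 2.6505 bits.
Huffman merges: 3/50+7/100→13/100; 3/25+3/25→6/25; 13/100+17/100→3/10; 1/5+6/25→11/25; 13/50+3/10→14/25; 11/25+14/25→1. L = 267/100 ≈ 2.6700.
Efficiency = H/L = 2.6505/2.6700 = 99.3%.

99.3%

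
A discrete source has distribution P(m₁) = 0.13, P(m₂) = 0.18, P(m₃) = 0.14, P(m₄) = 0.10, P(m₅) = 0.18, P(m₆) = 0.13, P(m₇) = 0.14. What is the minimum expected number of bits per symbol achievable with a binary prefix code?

2.82 bits/symbol

Repeatedly combine the two least-probable nodes; the expected code length is the sum of the merged weights.
merge 1/10 + 13/100 → 23/100
merge 13/100 + 7/50 → 27/100
merge 7/50 + 9/50 → 8/25
merge 9/50 + 23/100 → 41/100
merge 27/100 + 8/25 → 59/100
merge 41/100 + 59/100 → 1
L = 23/100 + 27/100 + 8/25 + 41/100 + 59/100 + 1 = 141/50 = 2.82 bits/symbol.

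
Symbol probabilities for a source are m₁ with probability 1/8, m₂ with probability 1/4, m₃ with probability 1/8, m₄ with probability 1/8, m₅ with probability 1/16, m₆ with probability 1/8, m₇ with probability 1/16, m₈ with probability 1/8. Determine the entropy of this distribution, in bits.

Each probability is a power of 1/2, so log₂(1/p) is an integer.
H = Σ p·log₂(1/p) = 1/8·3 + 1/4·2 + 1/8·3 + 1/8·3 + 1/16·4 + 1/8·3 + 1/16·4 + 1/8·3 = 2.875 bits.

2.875 bits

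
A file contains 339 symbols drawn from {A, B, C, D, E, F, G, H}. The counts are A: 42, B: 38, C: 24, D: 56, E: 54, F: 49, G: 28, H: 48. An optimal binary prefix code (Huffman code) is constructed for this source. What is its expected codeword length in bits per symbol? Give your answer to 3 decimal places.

Probabilities are the counts divided by 339.
Repeatedly combine the two least-probable nodes; the expected code length is the sum of the merged weights.
merge 8/113 + 28/339 → 52/339
merge 38/339 + 14/113 → 80/339
merge 16/113 + 49/339 → 97/339
merge 52/339 + 18/113 → 106/339
merge 56/339 + 80/339 → 136/339
merge 97/339 + 106/339 → 203/339
merge 136/339 + 203/339 → 1
L = 52/339 + 80/339 + 97/339 + 106/339 + 136/339 + 203/339 + 1 = 1013/339 ≈ 2.988 bits/symbol.

2.988 bits/symbol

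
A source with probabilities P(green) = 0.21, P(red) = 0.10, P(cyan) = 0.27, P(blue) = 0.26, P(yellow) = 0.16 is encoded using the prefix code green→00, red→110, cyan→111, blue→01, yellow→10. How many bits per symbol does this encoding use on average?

2.37 bits/symbol

L̄ = Σ pᵢ·ℓᵢ = 0.21·2 + 0.10·3 + 0.27·3 + 0.26·2 + 0.16·2 = 2.37 bits/symbol.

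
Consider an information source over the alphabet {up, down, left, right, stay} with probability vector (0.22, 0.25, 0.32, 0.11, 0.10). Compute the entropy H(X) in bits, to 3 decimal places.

H = −Σ pᵢ log₂ pᵢ.
−0.22·log₂(0.22) = 0.4806
−0.25·log₂(0.25) = 0.5000
−0.32·log₂(0.32) = 0.5260
−0.11·log₂(0.11) = 0.3503
−0.10·log₂(0.10) = 0.3322
Sum ≈ 2.1891 → 2.189 bits.

2.189 bits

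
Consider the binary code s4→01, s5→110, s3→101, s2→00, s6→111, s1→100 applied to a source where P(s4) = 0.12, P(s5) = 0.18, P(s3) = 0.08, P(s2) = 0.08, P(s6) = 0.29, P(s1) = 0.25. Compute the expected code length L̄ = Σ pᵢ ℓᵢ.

L̄ = Σ pᵢ·ℓᵢ = 0.12·2 + 0.18·3 + 0.08·3 + 0.08·2 + 0.29·3 + 0.25·3 = 2.8 bits/symbol.

2.8 bits/symbol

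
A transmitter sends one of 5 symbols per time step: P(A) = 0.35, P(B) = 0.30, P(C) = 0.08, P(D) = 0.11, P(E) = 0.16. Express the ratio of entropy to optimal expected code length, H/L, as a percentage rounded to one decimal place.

96.6%

Entropy H = −Σ p log₂ p ≈ 2.1160 bits.
Huffman merges: 2/25+11/100→19/100; 4/25+19/100→7/20; 3/10+7/20→13/20; 7/20+13/20→1. L = 219/100 ≈ 2.1900.
Efficiency = H/L = 2.1160/2.1900 = 96.6%.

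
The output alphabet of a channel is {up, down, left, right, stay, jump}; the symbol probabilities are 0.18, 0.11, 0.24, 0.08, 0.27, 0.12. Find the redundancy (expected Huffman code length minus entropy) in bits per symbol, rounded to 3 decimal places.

Entropy H = −Σ p log₂ p ≈ 2.4583 bits.
Huffman merges: 2/25+11/100→19/100; 3/25+9/50→3/10; 19/100+6/25→43/100; 27/100+3/10→57/100; 43/100+57/100→1. L = 249/100 ≈ 2.4900.
L − H = 2.4900 − 2.4583 = 0.032 bits.

0.032 bits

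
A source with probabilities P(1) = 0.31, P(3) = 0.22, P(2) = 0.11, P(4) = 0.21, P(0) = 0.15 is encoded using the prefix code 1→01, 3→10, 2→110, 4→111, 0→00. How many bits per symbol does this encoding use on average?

2.32 bits/symbol

L̄ = Σ pᵢ·ℓᵢ = 0.31·2 + 0.22·2 + 0.11·3 + 0.21·3 + 0.15·2 = 2.32 bits/symbol.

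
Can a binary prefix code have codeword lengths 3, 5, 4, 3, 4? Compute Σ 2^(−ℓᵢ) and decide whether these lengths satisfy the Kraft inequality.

With common denominator 2^5 = 32: Σ 2^(−ℓᵢ) = 4/32 + 1/32 + 2/32 + 4/32 + 2/32 = 13/32 = 0.40625.
Kraft's inequality requires Σ ≤ 1; here Σ = 0.40625 ≤ 1, so such a prefix code exists.

0.40625; yes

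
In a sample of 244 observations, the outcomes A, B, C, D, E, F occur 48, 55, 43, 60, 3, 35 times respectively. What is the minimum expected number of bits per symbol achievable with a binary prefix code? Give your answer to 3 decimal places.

2.488 bits/symbol

Probabilities are the counts divided by 244.
Repeatedly combine the two least-probable nodes; the expected code length is the sum of the merged weights.
merge 3/244 + 35/244 → 19/122
merge 19/122 + 43/244 → 81/244
merge 12/61 + 55/244 → 103/244
merge 15/61 + 81/244 → 141/244
merge 103/244 + 141/244 → 1
L = 19/122 + 81/244 + 103/244 + 141/244 + 1 = 607/244 ≈ 2.488 bits/symbol.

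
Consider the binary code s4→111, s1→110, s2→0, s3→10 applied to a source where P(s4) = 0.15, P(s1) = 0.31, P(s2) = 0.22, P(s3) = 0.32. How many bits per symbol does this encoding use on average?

2.24 bits/symbol

L̄ = Σ pᵢ·ℓᵢ = 0.15·3 + 0.31·3 + 0.22·1 + 0.32·2 = 2.24 bits/symbol.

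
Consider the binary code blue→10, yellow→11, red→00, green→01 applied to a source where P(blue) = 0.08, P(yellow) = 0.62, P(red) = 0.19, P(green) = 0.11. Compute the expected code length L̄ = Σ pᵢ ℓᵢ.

2 bits/symbol

L̄ = Σ pᵢ·ℓᵢ = 0.08·2 + 0.62·2 + 0.19·2 + 0.11·2 = 2 bits/symbol.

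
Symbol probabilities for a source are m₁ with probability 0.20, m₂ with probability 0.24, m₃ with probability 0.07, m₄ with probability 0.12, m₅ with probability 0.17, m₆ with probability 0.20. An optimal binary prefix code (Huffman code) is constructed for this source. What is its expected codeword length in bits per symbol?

2.55 bits/symbol

Repeatedly combine the two least-probable nodes; the expected code length is the sum of the merged weights.
merge 7/100 + 3/25 → 19/100
merge 17/100 + 19/100 → 9/25
merge 1/5 + 1/5 → 2/5
merge 6/25 + 9/25 → 3/5
merge 2/5 + 3/5 → 1
L = 19/100 + 9/25 + 2/5 + 3/5 + 1 = 51/20 = 2.55 bits/symbol.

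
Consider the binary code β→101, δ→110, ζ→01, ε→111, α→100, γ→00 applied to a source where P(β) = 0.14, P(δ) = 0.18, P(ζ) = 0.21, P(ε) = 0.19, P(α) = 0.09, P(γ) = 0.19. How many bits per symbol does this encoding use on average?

2.6 bits/symbol

L̄ = Σ pᵢ·ℓᵢ = 0.14·3 + 0.18·3 + 0.21·2 + 0.19·3 + 0.09·3 + 0.19·2 = 2.6 bits/symbol.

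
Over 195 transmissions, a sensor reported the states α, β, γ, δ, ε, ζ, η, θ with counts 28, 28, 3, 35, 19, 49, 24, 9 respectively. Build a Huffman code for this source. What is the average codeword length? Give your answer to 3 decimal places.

2.790 bits/symbol

Probabilities are the counts divided by 195.
Repeatedly combine the two least-probable nodes; the expected code length is the sum of the merged weights.
merge 1/65 + 3/65 → 4/65
merge 4/65 + 19/195 → 31/195
merge 8/65 + 28/195 → 4/15
merge 28/195 + 31/195 → 59/195
merge 7/39 + 49/195 → 28/65
merge 4/15 + 59/195 → 37/65
merge 28/65 + 37/65 → 1
L = 4/65 + 31/195 + 4/15 + 59/195 + 28/65 + 37/65 + 1 = 544/195 ≈ 2.790 bits/symbol.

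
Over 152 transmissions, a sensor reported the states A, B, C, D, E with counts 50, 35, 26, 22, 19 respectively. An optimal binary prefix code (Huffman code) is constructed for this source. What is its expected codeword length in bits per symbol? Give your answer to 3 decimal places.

2.270 bits/symbol

Probabilities are the counts divided by 152.
Repeatedly combine the two least-probable nodes; the expected code length is the sum of the merged weights.
merge 1/8 + 11/76 → 41/152
merge 13/76 + 35/152 → 61/152
merge 41/152 + 25/76 → 91/152
merge 61/152 + 91/152 → 1
L = 41/152 + 61/152 + 91/152 + 1 = 345/152 ≈ 2.270 bits/symbol.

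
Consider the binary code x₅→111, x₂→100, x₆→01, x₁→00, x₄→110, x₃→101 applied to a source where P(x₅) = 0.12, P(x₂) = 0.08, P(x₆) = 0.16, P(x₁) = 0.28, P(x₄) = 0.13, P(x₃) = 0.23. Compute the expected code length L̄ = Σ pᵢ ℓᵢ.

L̄ = Σ pᵢ·ℓᵢ = 0.12·3 + 0.08·3 + 0.16·2 + 0.28·2 + 0.13·3 + 0.23·3 = 2.56 bits/symbol.

2.56 bits/symbol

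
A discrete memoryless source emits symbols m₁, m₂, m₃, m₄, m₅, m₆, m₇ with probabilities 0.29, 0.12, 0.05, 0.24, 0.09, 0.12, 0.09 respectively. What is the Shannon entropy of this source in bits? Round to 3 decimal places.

H = −Σ pᵢ log₂ pᵢ.
−0.29·log₂(0.29) = 0.5179
−0.12·log₂(0.12) = 0.3671
−0.05·log₂(0.05) = 0.2161
−0.24·log₂(0.24) = 0.4941
−0.09·log₂(0.09) = 0.3127
−0.12·log₂(0.12) = 0.3671
−0.09·log₂(0.09) = 0.3127
Sum ≈ 2.5876 → 2.588 bits.

2.588 bits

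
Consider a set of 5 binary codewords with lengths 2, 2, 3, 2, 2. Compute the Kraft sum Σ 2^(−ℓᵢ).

With common denominator 2^3 = 8: Σ 2^(−ℓᵢ) = 2/8 + 2/8 + 1/8 + 2/8 + 2/8 = 9/8 = 1.125.

1.125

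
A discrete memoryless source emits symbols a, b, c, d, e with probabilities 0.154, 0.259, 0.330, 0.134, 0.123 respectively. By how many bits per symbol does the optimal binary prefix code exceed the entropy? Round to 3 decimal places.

0.048 bits

Entropy H = −Σ p log₂ p ≈ 2.2087 bits.
Huffman merges: 123/1000+67/500→257/1000; 77/500+257/1000→411/1000; 259/1000+33/100→589/1000; 411/1000+589/1000→1. L = 2257/1000 ≈ 2.2570.
L − H = 2.2570 − 2.2087 = 0.048 bits.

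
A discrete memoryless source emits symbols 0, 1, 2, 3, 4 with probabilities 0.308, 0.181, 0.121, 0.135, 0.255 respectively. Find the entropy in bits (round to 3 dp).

2.231 bits

H = −Σ pᵢ log₂ pᵢ.
−0.308·log₂(0.308) = 0.5233
−0.181·log₂(0.181) = 0.4463
−0.121·log₂(0.121) = 0.3687
−0.135·log₂(0.135) = 0.3900
−0.255·log₂(0.255) = 0.5027
Sum ≈ 2.2310 → 2.231 bits.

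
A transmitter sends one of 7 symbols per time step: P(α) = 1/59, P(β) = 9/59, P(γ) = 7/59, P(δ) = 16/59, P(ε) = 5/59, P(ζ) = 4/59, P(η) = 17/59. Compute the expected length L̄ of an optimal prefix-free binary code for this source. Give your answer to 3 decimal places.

Repeatedly combine the two least-probable nodes; the expected code length is the sum of the merged weights.
merge 1/59 + 4/59 → 5/59
merge 5/59 + 5/59 → 10/59
merge 7/59 + 9/59 → 16/59
merge 10/59 + 16/59 → 26/59
merge 16/59 + 17/59 → 33/59
merge 26/59 + 33/59 → 1
L = 5/59 + 10/59 + 16/59 + 26/59 + 33/59 + 1 = 149/59 ≈ 2.525 bits/symbol.

2.525 bits/symbol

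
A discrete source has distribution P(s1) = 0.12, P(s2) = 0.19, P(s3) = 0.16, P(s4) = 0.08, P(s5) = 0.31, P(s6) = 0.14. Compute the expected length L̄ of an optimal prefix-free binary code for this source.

Repeatedly combine the two least-probable nodes; the expected code length is the sum of the merged weights.
merge 2/25 + 3/25 → 1/5
merge 7/50 + 4/25 → 3/10
merge 19/100 + 1/5 → 39/100
merge 3/10 + 31/100 → 61/100
merge 39/100 + 61/100 → 1
L = 1/5 + 3/10 + 39/100 + 61/100 + 1 = 5/2 = 2.5 bits/symbol.

2.5 bits/symbol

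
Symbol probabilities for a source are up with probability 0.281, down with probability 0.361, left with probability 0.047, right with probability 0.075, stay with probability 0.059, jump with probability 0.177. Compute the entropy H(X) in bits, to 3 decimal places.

2.216 bits

H = −Σ pᵢ log₂ pᵢ.
−0.281·log₂(0.281) = 0.5146
−0.361·log₂(0.361) = 0.5306
−0.047·log₂(0.047) = 0.2073
−0.075·log₂(0.075) = 0.2803
−0.059·log₂(0.059) = 0.2409
−0.177·log₂(0.177) = 0.4422
Sum ≈ 2.2159 → 2.216 bits.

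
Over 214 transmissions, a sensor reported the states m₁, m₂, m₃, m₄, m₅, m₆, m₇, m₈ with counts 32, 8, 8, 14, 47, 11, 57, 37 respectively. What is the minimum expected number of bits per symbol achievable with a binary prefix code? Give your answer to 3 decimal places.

Probabilities are the counts divided by 214.
Repeatedly combine the two least-probable nodes; the expected code length is the sum of the merged weights.
merge 4/107 + 4/107 → 8/107
merge 11/214 + 7/107 → 25/214
merge 8/107 + 25/214 → 41/214
merge 16/107 + 37/214 → 69/214
merge 41/214 + 47/214 → 44/107
merge 57/214 + 69/214 → 63/107
merge 44/107 + 63/107 → 1
L = 8/107 + 25/214 + 41/214 + 69/214 + 44/107 + 63/107 + 1 = 579/214 ≈ 2.706 bits/symbol.

2.706 bits/symbol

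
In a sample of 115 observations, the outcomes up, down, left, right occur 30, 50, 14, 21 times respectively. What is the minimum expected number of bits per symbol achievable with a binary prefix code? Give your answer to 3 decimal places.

Probabilities are the counts divided by 115.
Repeatedly combine the two least-probable nodes; the expected code length is the sum of the merged weights.
merge 14/115 + 21/115 → 7/23
merge 6/23 + 7/23 → 13/23
merge 10/23 + 13/23 → 1
L = 7/23 + 13/23 + 1 = 43/23 ≈ 1.870 bits/symbol.

1.870 bits/symbol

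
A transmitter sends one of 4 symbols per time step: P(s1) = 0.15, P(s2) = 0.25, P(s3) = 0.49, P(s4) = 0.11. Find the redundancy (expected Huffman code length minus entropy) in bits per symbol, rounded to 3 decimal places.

0.005 bits

Entropy H = −Σ p log₂ p ≈ 1.7651 bits.
Huffman merges: 11/100+3/20→13/50; 1/4+13/50→51/100; 49/100+51/100→1. L = 177/100 ≈ 1.7700.
L − H = 1.7700 − 1.7651 = 0.005 bits.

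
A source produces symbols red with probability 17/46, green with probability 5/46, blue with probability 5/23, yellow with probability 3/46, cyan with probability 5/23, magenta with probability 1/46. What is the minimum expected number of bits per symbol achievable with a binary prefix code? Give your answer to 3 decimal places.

Repeatedly combine the two least-probable nodes; the expected code length is the sum of the merged weights.
merge 1/46 + 3/46 → 2/23
merge 2/23 + 5/46 → 9/46
merge 9/46 + 5/23 → 19/46
merge 5/23 + 17/46 → 27/46
merge 19/46 + 27/46 → 1
L = 2/23 + 9/46 + 19/46 + 27/46 + 1 = 105/46 ≈ 2.283 bits/symbol.

2.283 bits/symbol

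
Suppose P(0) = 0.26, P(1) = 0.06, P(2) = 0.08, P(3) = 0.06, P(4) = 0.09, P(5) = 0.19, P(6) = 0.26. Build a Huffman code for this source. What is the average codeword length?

Repeatedly combine the two least-probable nodes; the expected code length is the sum of the merged weights.
merge 3/50 + 3/50 → 3/25
merge 2/25 + 9/100 → 17/100
merge 3/25 + 17/100 → 29/100
merge 19/100 + 13/50 → 9/20
merge 13/50 + 29/100 → 11/20
merge 9/20 + 11/20 → 1
L = 3/25 + 17/100 + 29/100 + 9/20 + 11/20 + 1 = 129/50 = 2.58 bits/symbol.

2.58 bits/symbol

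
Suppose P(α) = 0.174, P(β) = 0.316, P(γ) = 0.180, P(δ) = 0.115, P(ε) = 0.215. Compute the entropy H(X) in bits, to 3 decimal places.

2.245 bits

H = −Σ pᵢ log₂ pᵢ.
−0.174·log₂(0.174) = 0.4390
−0.316·log₂(0.316) = 0.5252
−0.180·log₂(0.180) = 0.4453
−0.115·log₂(0.115) = 0.3588
−0.215·log₂(0.215) = 0.4768
Sum ≈ 2.2451 → 2.245 bits.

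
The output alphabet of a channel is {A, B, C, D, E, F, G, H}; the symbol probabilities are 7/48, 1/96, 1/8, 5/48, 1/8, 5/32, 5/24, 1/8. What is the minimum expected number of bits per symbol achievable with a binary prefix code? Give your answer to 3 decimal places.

Repeatedly combine the two least-probable nodes; the expected code length is the sum of the merged weights.
merge 1/96 + 5/48 → 11/96
merge 11/96 + 1/8 → 23/96
merge 1/8 + 1/8 → 1/4
merge 7/48 + 5/32 → 29/96
merge 5/24 + 23/96 → 43/96
merge 1/4 + 29/96 → 53/96
merge 43/96 + 53/96 → 1
L = 11/96 + 23/96 + 1/4 + 29/96 + 43/96 + 53/96 + 1 = 93/32 ≈ 2.906 bits/symbol.

2.906 bits/symbol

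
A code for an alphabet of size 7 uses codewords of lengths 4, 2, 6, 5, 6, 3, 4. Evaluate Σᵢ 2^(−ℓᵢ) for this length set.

0.5625

With common denominator 2^6 = 64: Σ 2^(−ℓᵢ) = 4/64 + 16/64 + 1/64 + 2/64 + 1/64 + 8/64 + 4/64 = 36/64 = 0.5625.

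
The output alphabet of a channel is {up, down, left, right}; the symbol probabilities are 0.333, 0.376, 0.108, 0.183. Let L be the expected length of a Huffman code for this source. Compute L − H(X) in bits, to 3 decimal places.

Entropy H = −Σ p log₂ p ≈ 1.8540 bits.
Huffman merges: 27/250+183/1000→291/1000; 291/1000+333/1000→78/125; 47/125+78/125→1. L = 383/200 ≈ 1.9150.
L − H = 1.9150 − 1.8540 = 0.061 bits.

0.061 bits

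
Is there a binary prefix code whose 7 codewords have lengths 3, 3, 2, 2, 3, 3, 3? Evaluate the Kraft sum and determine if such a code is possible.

With common denominator 2^3 = 8: Σ 2^(−ℓᵢ) = 1/8 + 1/8 + 2/8 + 2/8 + 1/8 + 1/8 + 1/8 = 9/8 = 1.125.
Kraft's inequality requires Σ ≤ 1; here Σ = 1.125 > 1, so no such prefix code exists.

1.125; no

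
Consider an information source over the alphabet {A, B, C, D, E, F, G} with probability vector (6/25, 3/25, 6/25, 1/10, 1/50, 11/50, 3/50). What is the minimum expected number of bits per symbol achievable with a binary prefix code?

Repeatedly combine the two least-probable nodes; the expected code length is the sum of the merged weights.
merge 1/50 + 3/50 → 2/25
merge 2/25 + 1/10 → 9/50
merge 3/25 + 9/50 → 3/10
merge 11/50 + 6/25 → 23/50
merge 6/25 + 3/10 → 27/50
merge 23/50 + 27/50 → 1
L = 2/25 + 9/50 + 3/10 + 23/50 + 27/50 + 1 = 64/25 = 2.56 bits/symbol.

2.56 bits/symbol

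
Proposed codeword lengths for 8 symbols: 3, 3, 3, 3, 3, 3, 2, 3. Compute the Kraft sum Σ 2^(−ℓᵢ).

With common denominator 2^3 = 8: Σ 2^(−ℓᵢ) = 1/8 + 1/8 + 1/8 + 1/8 + 1/8 + 1/8 + 2/8 + 1/8 = 9/8 = 1.125.

1.125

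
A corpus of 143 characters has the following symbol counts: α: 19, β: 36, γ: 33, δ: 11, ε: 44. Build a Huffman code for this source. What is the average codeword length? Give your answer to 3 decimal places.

2.210 bits/symbol

Probabilities are the counts divided by 143.
Repeatedly combine the two least-probable nodes; the expected code length is the sum of the merged weights.
merge 1/13 + 19/143 → 30/143
merge 30/143 + 3/13 → 63/143
merge 36/143 + 4/13 → 80/143
merge 63/143 + 80/143 → 1
L = 30/143 + 63/143 + 80/143 + 1 = 316/143 ≈ 2.210 bits/symbol.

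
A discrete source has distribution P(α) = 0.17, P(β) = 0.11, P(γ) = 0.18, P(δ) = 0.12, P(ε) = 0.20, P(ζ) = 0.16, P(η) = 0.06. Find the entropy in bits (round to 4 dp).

H = −Σ pᵢ log₂ pᵢ.
−0.17·log₂(0.17) = 0.4346
−0.11·log₂(0.11) = 0.3503
−0.18·log₂(0.18) = 0.4453
−0.12·log₂(0.12) = 0.3671
−0.20·log₂(0.20) = 0.4644
−0.16·log₂(0.16) = 0.4230
−0.06·log₂(0.06) = 0.2435
Sum ≈ 2.7282 → 2.7282 bits.

2.7282 bits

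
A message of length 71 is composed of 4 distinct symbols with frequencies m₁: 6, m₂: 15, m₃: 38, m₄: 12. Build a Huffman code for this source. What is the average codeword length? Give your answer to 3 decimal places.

Probabilities are the counts divided by 71.
Repeatedly combine the two least-probable nodes; the expected code length is the sum of the merged weights.
merge 6/71 + 12/71 → 18/71
merge 15/71 + 18/71 → 33/71
merge 33/71 + 38/71 → 1
L = 18/71 + 33/71 + 1 = 122/71 ≈ 1.718 bits/symbol.

1.718 bits/symbol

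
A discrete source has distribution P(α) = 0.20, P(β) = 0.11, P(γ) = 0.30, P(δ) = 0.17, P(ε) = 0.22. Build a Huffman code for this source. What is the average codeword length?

Repeatedly combine the two least-probable nodes; the expected code length is the sum of the merged weights.
merge 11/100 + 17/100 → 7/25
merge 1/5 + 11/50 → 21/50
merge 7/25 + 3/10 → 29/50
merge 21/50 + 29/50 → 1
L = 7/25 + 21/50 + 29/50 + 1 = 57/25 = 2.28 bits/symbol.

2.28 bits/symbol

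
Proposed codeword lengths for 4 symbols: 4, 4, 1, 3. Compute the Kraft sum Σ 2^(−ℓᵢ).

With common denominator 2^4 = 16: Σ 2^(−ℓᵢ) = 1/16 + 1/16 + 8/16 + 2/16 = 12/16 = 0.75.

0.75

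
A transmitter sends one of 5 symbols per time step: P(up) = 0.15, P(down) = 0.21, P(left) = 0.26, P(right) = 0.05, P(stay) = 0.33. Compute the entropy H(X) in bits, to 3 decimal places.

2.133 bits

H = −Σ pᵢ log₂ pᵢ.
−0.15·log₂(0.15) = 0.4105
−0.21·log₂(0.21) = 0.4728
−0.26·log₂(0.26) = 0.5053
−0.05·log₂(0.05) = 0.2161
−0.33·log₂(0.33) = 0.5278
Sum ≈ 2.1326 → 2.133 bits.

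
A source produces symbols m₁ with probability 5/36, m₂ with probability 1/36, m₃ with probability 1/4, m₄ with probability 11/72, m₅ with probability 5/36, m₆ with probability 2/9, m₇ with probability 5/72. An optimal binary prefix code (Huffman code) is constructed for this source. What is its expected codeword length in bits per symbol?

Repeatedly combine the two least-probable nodes; the expected code length is the sum of the merged weights.
merge 1/36 + 5/72 → 7/72
merge 7/72 + 5/36 → 17/72
merge 5/36 + 11/72 → 7/24
merge 2/9 + 17/72 → 11/24
merge 1/4 + 7/24 → 13/24
merge 11/24 + 13/24 → 1
L = 7/72 + 17/72 + 7/24 + 11/24 + 13/24 + 1 = 21/8 = 2.625 bits/symbol.

2.625 bits/symbol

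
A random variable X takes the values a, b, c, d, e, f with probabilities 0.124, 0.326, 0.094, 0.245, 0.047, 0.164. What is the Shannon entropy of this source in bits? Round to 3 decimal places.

2.353 bits

H = −Σ pᵢ log₂ pᵢ.
−0.124·log₂(0.124) = 0.3734
−0.326·log₂(0.326) = 0.5272
−0.094·log₂(0.094) = 0.3207
−0.245·log₂(0.245) = 0.4971
−0.047·log₂(0.047) = 0.2073
−0.164·log₂(0.164) = 0.4278
Sum ≈ 2.3535 → 2.353 bits.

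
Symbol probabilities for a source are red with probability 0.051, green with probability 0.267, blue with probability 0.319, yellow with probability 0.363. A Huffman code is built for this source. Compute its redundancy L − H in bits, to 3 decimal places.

Entropy H = −Σ p log₂ p ≈ 1.7841 bits.
Huffman merges: 51/1000+267/1000→159/500; 159/500+319/1000→637/1000; 363/1000+637/1000→1. L = 391/200 ≈ 1.9550.
L − H = 1.9550 − 1.7841 = 0.171 bits.

0.171 bits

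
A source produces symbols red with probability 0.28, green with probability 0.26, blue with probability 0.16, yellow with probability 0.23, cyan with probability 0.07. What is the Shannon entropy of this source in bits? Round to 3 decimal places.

H = −Σ pᵢ log₂ pᵢ.
−0.28·log₂(0.28) = 0.5142
−0.26·log₂(0.26) = 0.5053
−0.16·log₂(0.16) = 0.4230
−0.23·log₂(0.23) = 0.4877
−0.07·log₂(0.07) = 0.2686
Sum ≈ 2.1987 → 2.199 bits.

2.199 bits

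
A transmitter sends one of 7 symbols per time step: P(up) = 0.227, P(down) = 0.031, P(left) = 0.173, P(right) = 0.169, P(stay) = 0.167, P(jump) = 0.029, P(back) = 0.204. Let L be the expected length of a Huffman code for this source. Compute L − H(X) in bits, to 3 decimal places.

Entropy H = −Σ p log₂ p ≈ 2.5595 bits.
Huffman merges: 29/1000+31/1000→3/50; 3/50+167/1000→227/1000; 169/1000+173/1000→171/500; 51/250+227/1000→431/1000; 227/1000+171/500→569/1000; 431/1000+569/1000→1. L = 2629/1000 ≈ 2.6290.
L − H = 2.6290 − 2.5595 = 0.069 bits.

0.069 bits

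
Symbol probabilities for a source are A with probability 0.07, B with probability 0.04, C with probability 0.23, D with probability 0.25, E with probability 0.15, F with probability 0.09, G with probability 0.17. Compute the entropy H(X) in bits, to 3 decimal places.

2.600 bits

H = −Σ pᵢ log₂ pᵢ.
−0.07·log₂(0.07) = 0.2686
−0.04·log₂(0.04) = 0.1858
−0.23·log₂(0.23) = 0.4877
−0.25·log₂(0.25) = 0.5000
−0.15·log₂(0.15) = 0.4105
−0.09·log₂(0.09) = 0.3127
−0.17·log₂(0.17) = 0.4346
Sum ≈ 2.5998 → 2.600 bits.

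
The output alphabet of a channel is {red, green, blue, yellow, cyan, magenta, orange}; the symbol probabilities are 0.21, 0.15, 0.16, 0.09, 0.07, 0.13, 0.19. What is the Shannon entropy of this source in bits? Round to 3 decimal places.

H = −Σ pᵢ log₂ pᵢ.
−0.21·log₂(0.21) = 0.4728
−0.15·log₂(0.15) = 0.4105
−0.16·log₂(0.16) = 0.4230
−0.09·log₂(0.09) = 0.3127
−0.07·log₂(0.07) = 0.2686
−0.13·log₂(0.13) = 0.3826
−0.19·log₂(0.19) = 0.4552
Sum ≈ 2.7255 → 2.725 bits.

2.725 bits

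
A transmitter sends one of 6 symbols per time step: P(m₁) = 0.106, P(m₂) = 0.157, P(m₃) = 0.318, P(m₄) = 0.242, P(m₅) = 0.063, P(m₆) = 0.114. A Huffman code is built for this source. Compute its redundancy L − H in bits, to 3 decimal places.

Entropy H = −Σ p log₂ p ≈ 2.3920 bits.
Huffman merges: 63/1000+53/500→169/1000; 57/500+157/1000→271/1000; 169/1000+121/500→411/1000; 271/1000+159/500→589/1000; 411/1000+589/1000→1. L = 61/25 ≈ 2.4400.
L − H = 2.4400 − 2.3920 = 0.048 bits.

0.048 bits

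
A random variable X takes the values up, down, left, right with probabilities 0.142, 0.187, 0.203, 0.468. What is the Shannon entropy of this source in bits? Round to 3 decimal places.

H = −Σ pᵢ log₂ pᵢ.
−0.142·log₂(0.142) = 0.3999
−0.187·log₂(0.187) = 0.4523
−0.203·log₂(0.203) = 0.4670
−0.468·log₂(0.468) = 0.5127
Sum ≈ 1.8319 → 1.832 bits.

1.832 bits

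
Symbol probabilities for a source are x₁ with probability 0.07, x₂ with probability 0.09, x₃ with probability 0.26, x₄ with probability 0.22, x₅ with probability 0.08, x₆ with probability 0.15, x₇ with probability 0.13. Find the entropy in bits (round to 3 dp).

2.652 bits

H = −Σ pᵢ log₂ pᵢ.
−0.07·log₂(0.07) = 0.2686
−0.09·log₂(0.09) = 0.3127
−0.26·log₂(0.26) = 0.5053
−0.22·log₂(0.22) = 0.4806
−0.08·log₂(0.08) = 0.2915
−0.15·log₂(0.15) = 0.4105
−0.13·log₂(0.13) = 0.3826
Sum ≈ 2.6518 → 2.652 bits.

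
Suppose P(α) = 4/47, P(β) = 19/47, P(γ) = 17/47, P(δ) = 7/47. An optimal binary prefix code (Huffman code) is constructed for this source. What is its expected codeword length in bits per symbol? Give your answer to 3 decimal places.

1.830 bits/symbol

Repeatedly combine the two least-probable nodes; the expected code length is the sum of the merged weights.
merge 4/47 + 7/47 → 11/47
merge 11/47 + 17/47 → 28/47
merge 19/47 + 28/47 → 1
L = 11/47 + 28/47 + 1 = 86/47 ≈ 1.830 bits/symbol.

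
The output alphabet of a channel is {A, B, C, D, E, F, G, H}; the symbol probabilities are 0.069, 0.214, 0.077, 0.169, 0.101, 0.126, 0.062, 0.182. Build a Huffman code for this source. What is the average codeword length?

2.913 bits/symbol

Repeatedly combine the two least-probable nodes; the expected code length is the sum of the merged weights.
merge 31/500 + 69/1000 → 131/1000
merge 77/1000 + 101/1000 → 89/500
merge 63/500 + 131/1000 → 257/1000
merge 169/1000 + 89/500 → 347/1000
merge 91/500 + 107/500 → 99/250
merge 257/1000 + 347/1000 → 151/250
merge 99/250 + 151/250 → 1
L = 131/1000 + 89/500 + 257/1000 + 347/1000 + 99/250 + 151/250 + 1 = 2913/1000 = 2.913 bits/symbol.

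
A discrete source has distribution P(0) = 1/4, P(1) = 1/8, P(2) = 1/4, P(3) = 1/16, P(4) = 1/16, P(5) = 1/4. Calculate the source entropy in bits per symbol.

Each probability is a power of 1/2, so log₂(1/p) is an integer.
H = Σ p·log₂(1/p) = 1/4·2 + 1/8·3 + 1/4·2 + 1/16·4 + 1/16·4 + 1/4·2 = 2.375 bits.

2.375 bits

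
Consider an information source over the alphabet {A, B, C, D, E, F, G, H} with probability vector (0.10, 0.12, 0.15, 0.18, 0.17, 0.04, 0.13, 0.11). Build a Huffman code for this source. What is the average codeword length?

2.96 bits/symbol

Repeatedly combine the two least-probable nodes; the expected code length is the sum of the merged weights.
merge 1/25 + 1/10 → 7/50
merge 11/100 + 3/25 → 23/100
merge 13/100 + 7/50 → 27/100
merge 3/20 + 17/100 → 8/25
merge 9/50 + 23/100 → 41/100
merge 27/100 + 8/25 → 59/100
merge 41/100 + 59/100 → 1
L = 7/50 + 23/100 + 27/100 + 8/25 + 41/100 + 59/100 + 1 = 74/25 = 2.96 bits/symbol.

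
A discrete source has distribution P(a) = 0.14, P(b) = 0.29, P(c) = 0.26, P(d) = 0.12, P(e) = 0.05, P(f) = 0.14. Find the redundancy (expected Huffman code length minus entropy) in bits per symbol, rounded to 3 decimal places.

Entropy H = −Σ p log₂ p ≈ 2.4006 bits.
Huffman merges: 1/20+3/25→17/100; 7/50+7/50→7/25; 17/100+13/50→43/100; 7/25+29/100→57/100; 43/100+57/100→1. L = 49/20 ≈ 2.4500.
L − H = 2.4500 − 2.4006 = 0.049 bits.

0.049 bits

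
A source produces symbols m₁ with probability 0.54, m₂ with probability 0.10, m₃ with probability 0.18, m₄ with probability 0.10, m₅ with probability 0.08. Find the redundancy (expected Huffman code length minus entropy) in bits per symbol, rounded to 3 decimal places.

0.039 bits

Entropy H = −Σ p log₂ p ≈ 1.8812 bits.
Huffman merges: 2/25+1/10→9/50; 1/10+9/50→7/25; 9/50+7/25→23/50; 23/50+27/50→1. L = 48/25 ≈ 1.9200.
L − H = 1.9200 − 1.8812 = 0.039 bits.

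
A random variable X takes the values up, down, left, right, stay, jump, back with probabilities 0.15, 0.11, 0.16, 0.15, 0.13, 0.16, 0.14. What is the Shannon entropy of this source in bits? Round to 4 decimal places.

2.7972 bits

H = −Σ pᵢ log₂ pᵢ.
−0.15·log₂(0.15) = 0.4105
−0.11·log₂(0.11) = 0.3503
−0.16·log₂(0.16) = 0.4230
−0.15·log₂(0.15) = 0.4105
−0.13·log₂(0.13) = 0.3826
−0.16·log₂(0.16) = 0.4230
−0.14·log₂(0.14) = 0.3971
Sum ≈ 2.7972 → 2.7972 bits.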